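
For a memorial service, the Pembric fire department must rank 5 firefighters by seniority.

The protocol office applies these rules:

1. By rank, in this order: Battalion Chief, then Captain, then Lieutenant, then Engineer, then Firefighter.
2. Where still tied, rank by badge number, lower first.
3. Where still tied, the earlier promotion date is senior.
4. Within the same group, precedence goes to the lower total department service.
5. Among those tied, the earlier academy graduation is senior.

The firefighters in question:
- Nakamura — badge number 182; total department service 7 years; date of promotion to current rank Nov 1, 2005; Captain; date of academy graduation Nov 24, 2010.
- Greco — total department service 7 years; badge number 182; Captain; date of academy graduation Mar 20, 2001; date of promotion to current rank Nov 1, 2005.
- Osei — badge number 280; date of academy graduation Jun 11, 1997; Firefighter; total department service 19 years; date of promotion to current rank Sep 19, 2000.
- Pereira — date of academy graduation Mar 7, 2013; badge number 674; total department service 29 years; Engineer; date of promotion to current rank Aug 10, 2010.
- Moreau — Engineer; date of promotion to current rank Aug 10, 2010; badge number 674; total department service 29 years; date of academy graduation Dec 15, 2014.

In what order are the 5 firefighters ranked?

By rank: Greco and Nakamura (Captain); then Pereira and Moreau (Engineer); then Osei (Firefighter).
Greco and Nakamura both have badge number 182, so the next rule applies.
Greco and Nakamura both have date of promotion to current rank Nov 1, 2005, so the next rule applies.
Greco and Nakamura both have total department service 7 years, so the next rule applies.
Among Greco and Nakamura, by date of academy graduation (earlier first): Greco (Mar 20, 2001) before Nakamura (Nov 24, 2010).
Pereira and Moreau both have badge number 674, so the next rule applies.
Pereira and Moreau both have date of promotion to current rank Aug 10, 2010, so the next rule applies.
Pereira and Moreau both have total department service 29 years, so the next rule applies.
Among Pereira and Moreau, by date of academy graduation (earlier first): Pereira (Mar 7, 2013) before Moreau (Dec 15, 2014).
Full order: Greco, Nakamura, Pereira, Moreau, Osei.

Greco, Nakamura, Pereira, Moreau, Osei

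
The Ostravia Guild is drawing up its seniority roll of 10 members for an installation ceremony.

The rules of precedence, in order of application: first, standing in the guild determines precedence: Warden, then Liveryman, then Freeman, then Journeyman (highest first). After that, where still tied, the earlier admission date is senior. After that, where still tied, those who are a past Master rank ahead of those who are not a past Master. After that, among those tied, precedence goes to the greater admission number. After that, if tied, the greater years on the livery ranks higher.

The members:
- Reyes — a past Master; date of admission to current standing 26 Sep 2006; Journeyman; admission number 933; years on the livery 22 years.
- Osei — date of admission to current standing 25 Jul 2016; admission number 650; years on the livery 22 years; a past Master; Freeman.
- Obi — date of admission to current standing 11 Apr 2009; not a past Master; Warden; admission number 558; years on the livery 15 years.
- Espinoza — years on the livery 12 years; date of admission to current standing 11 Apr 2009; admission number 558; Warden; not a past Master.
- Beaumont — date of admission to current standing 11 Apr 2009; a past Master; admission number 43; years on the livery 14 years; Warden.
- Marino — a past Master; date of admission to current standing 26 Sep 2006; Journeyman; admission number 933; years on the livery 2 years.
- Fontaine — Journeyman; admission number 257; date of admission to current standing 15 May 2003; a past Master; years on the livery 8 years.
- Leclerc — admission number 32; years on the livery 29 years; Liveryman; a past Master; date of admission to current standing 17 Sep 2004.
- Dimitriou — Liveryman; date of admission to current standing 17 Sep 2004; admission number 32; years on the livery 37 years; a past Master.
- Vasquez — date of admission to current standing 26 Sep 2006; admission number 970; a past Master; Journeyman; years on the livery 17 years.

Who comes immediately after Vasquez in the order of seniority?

By standing in the guild: Beaumont, Obi and Espinoza (Warden); then Dimitriou and Leclerc (Liveryman); then Osei (Freeman); then Fontaine, Vasquez, Reyes and Marino (Journeyman).
Beaumont, Obi and Espinoza all have date of admission to current standing 11 Apr 2009, so the next rule applies.
Among Beaumont, Obi and Espinoza, a past Master before not a past Master: Beaumont (a past Master) before Obi and Espinoza (not a past Master).
Obi and Espinoza both have admission number 558, so the next rule applies.
Among Obi and Espinoza, by years on the livery (higher first): Obi (15 years) before Espinoza (12 years).
Dimitriou and Leclerc both have date of admission to current standing 17 Sep 2004, so the next rule applies.
Dimitriou and Leclerc are each a past Master, so the next rule applies.
Dimitriou and Leclerc both have admission number 32, so the next rule applies.
Among Dimitriou and Leclerc, by years on the livery (higher first): Dimitriou (37 years) before Leclerc (29 years).
Among Fontaine, Vasquez, Reyes and Marino, by date of admission to current standing (earlier first): Fontaine (15 May 2003) before Vasquez, Reyes and Marino (26 Sep 2006).
Vasquez, Reyes and Marino are each a past Master, so the next rule applies.
Among Vasquez, Reyes and Marino, by admission number (higher first): Vasquez (970) before Reyes and Marino (933).
Among Reyes and Marino, by years on the livery (higher first): Reyes (22 years) before Marino (2 years).
Order: Beaumont, Obi, Espinoza, Dimitriou, Leclerc, Osei, Fontaine, Vasquez, Reyes, Marino.

Reyes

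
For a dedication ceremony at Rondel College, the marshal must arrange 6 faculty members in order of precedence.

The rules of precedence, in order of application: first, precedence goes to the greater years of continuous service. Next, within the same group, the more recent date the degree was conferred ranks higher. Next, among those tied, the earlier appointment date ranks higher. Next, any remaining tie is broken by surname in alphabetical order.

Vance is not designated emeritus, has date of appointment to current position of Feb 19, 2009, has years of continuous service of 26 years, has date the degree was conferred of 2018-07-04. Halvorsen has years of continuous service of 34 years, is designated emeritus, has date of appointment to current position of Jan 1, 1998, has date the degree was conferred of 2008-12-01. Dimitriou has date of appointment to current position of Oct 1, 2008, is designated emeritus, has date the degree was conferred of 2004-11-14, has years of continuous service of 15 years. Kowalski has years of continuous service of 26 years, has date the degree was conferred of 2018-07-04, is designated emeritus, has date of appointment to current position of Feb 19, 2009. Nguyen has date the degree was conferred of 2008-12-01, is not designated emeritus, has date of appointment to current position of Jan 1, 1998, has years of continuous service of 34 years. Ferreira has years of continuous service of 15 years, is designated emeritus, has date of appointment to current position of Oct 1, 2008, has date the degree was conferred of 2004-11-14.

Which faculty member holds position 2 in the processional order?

Nguyen

By years of continuous service (higher first): Halvorsen and Nguyen (both 34 years); then Kowalski and Vance (both 26 years); then Dimitriou and Ferreira (both 15 years).
Halvorsen and Nguyen both have date the degree was conferred 2008-12-01, so the next rule applies.
Halvorsen and Nguyen both have date of appointment to current position Jan 1, 1998, so the next rule applies.
Among Halvorsen and Nguyen, alphabetically by surname: Halvorsen before Nguyen.
Kowalski and Vance both have date the degree was conferred 2018-07-04, so the next rule applies.
Kowalski and Vance both have date of appointment to current position Feb 19, 2009, so the next rule applies.
Among Kowalski and Vance, alphabetically by surname: Kowalski before Vance.
Dimitriou and Ferreira both have date the degree was conferred 2004-11-14, so the next rule applies.
Dimitriou and Ferreira both have date of appointment to current position Oct 1, 2008, so the next rule applies.
Among Dimitriou and Ferreira, alphabetically by surname: Dimitriou before Ferreira.
Order: Halvorsen, Nguyen, Kowalski, Vance, Dimitriou, Ferreira.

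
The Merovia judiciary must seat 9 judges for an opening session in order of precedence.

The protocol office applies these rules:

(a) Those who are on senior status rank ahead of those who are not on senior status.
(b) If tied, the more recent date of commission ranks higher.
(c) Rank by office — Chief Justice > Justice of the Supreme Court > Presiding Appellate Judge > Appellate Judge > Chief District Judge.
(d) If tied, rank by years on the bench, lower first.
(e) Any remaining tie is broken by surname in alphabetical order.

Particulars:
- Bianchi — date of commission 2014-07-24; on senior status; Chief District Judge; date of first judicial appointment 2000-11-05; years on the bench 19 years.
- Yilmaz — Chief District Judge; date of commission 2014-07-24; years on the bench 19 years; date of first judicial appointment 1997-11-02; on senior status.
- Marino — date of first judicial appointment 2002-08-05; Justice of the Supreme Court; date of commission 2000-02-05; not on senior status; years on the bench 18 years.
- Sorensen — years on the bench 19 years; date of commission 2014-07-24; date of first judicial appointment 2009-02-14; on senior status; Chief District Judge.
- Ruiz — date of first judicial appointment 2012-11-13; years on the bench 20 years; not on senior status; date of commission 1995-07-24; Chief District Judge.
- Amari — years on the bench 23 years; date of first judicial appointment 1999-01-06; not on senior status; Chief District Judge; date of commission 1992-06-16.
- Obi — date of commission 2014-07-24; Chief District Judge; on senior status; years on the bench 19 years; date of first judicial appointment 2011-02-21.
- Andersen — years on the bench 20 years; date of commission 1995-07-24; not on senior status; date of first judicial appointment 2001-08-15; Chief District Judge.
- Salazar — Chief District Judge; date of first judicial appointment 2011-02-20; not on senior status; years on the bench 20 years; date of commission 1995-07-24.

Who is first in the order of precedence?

By the first rule: Bianchi, Obi, Sorensen and Yilmaz (each on senior status); then Marino, Andersen, Ruiz, Salazar and Amari (each not on senior status).
Bianchi, Obi, Sorensen and Yilmaz all have date of commission 2014-07-24, so the next rule applies.
Bianchi, Obi, Sorensen and Yilmaz are each Chief District Judge, so the next rule applies.
Bianchi, Obi, Sorensen and Yilmaz all have years on the bench 19 years, so the next rule applies.
Among Bianchi, Obi, Sorensen and Yilmaz, alphabetically by surname: Bianchi before Obi before Sorensen before Yilmaz.
Among Marino, Andersen, Ruiz, Salazar and Amari, by date of commission (later first): Marino (2000-02-05) before Andersen, Ruiz and Salazar (1995-07-24) before Amari (1992-06-16).
Andersen, Ruiz and Salazar are each Chief District Judge, so the next rule applies.
Andersen, Ruiz and Salazar all have years on the bench 20 years, so the next rule applies.
Among Andersen, Ruiz and Salazar, alphabetically by surname: Andersen before Ruiz before Salazar.
Order: Bianchi, Obi, Sorensen, Yilmaz, Marino, Andersen, Ruiz, Salazar, Amari.

Bianchi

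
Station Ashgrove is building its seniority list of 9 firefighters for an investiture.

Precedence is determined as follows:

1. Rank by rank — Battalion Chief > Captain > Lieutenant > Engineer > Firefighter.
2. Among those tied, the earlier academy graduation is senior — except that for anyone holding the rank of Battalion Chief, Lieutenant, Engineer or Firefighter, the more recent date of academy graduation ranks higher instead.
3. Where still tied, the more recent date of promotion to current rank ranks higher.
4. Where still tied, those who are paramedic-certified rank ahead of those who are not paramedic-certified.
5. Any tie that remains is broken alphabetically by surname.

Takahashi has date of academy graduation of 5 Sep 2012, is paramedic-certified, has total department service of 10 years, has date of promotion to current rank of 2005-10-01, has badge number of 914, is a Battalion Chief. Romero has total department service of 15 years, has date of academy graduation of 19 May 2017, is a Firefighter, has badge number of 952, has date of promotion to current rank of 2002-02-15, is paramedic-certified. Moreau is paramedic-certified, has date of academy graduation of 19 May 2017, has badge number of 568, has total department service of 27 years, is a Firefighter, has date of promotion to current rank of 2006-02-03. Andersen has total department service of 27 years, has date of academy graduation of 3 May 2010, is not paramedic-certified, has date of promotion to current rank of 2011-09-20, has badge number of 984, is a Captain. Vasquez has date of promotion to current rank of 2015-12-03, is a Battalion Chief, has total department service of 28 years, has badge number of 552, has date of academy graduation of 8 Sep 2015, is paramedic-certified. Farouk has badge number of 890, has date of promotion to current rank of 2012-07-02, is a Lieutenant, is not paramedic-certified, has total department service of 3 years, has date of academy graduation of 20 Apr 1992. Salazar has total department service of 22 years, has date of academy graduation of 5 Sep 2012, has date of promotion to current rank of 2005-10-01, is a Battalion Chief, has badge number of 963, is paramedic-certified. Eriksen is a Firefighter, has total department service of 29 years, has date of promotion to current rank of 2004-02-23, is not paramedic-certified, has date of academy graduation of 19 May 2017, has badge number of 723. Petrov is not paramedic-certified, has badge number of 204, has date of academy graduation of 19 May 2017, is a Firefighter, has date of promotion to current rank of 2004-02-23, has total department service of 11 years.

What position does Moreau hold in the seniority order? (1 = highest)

6

By rank: Vasquez, Salazar and Takahashi (Battalion Chief); then Andersen (Captain); then Farouk (Lieutenant); then Moreau, Eriksen, Petrov and Romero (Firefighter).
Among Vasquez, Salazar and Takahashi, by date of academy graduation (later first) (reversed rule for this group): Vasquez (8 Sep 2015) before Salazar and Takahashi (5 Sep 2012).
Salazar and Takahashi both have date of promotion to current rank 2005-10-01, so the next rule applies.
Salazar and Takahashi are each paramedic-certified, so the next rule applies.
Among Salazar and Takahashi, alphabetically by surname: Salazar before Takahashi.
Moreau, Eriksen, Petrov and Romero all have date of academy graduation 19 May 2017, so the next rule applies.
Among Moreau, Eriksen, Petrov and Romero, by date of promotion to current rank (later first): Moreau (2006-02-03) before Eriksen and Petrov (2004-02-23) before Romero (2002-02-15).
Eriksen and Petrov are each not paramedic-certified, so the next rule applies.
Among Eriksen and Petrov, alphabetically by surname: Eriksen before Petrov.
Order: Vasquez, Salazar, Takahashi, Andersen, Farouk, Moreau, Eriksen, Petrov, Romero. So position 6.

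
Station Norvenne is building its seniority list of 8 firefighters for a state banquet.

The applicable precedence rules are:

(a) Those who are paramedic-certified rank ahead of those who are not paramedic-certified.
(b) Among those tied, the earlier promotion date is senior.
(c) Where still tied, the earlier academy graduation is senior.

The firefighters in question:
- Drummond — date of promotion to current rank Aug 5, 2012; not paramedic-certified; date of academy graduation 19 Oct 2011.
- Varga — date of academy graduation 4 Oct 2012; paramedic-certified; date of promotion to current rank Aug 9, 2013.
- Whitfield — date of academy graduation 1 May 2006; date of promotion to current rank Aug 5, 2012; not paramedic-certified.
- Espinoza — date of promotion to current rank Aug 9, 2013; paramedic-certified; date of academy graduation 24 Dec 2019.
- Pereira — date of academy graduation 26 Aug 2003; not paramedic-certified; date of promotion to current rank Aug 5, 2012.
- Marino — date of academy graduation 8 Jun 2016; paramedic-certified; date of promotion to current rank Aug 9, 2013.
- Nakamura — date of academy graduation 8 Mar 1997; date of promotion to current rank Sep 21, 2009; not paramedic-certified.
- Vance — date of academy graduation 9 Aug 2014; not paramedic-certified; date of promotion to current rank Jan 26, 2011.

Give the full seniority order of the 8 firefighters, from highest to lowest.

Varga, Marino, Espinoza, Nakamura, Vance, Pereira, Whitfield, Drummond

By the first rule: Varga, Marino and Espinoza (each paramedic-certified); then Nakamura, Vance, Pereira, Whitfield and Drummond (each not paramedic-certified).
Varga, Marino and Espinoza all have date of promotion to current rank Aug 9, 2013, so the next rule applies.
Among Varga, Marino and Espinoza, by date of academy graduation (earlier first): Varga (4 Oct 2012) before Marino (8 Jun 2016) before Espinoza (24 Dec 2019).
Among Nakamura, Vance, Pereira, Whitfield and Drummond, by date of promotion to current rank (earlier first): Nakamura (Sep 21, 2009) before Vance (Jan 26, 2011) before Pereira, Whitfield and Drummond (Aug 5, 2012).
Among Pereira, Whitfield and Drummond, by date of academy graduation (earlier first): Pereira (26 Aug 2003) before Whitfield (1 May 2006) before Drummond (19 Oct 2011).
Full order: Varga, Marino, Espinoza, Nakamura, Vance, Pereira, Whitfield, Drummond.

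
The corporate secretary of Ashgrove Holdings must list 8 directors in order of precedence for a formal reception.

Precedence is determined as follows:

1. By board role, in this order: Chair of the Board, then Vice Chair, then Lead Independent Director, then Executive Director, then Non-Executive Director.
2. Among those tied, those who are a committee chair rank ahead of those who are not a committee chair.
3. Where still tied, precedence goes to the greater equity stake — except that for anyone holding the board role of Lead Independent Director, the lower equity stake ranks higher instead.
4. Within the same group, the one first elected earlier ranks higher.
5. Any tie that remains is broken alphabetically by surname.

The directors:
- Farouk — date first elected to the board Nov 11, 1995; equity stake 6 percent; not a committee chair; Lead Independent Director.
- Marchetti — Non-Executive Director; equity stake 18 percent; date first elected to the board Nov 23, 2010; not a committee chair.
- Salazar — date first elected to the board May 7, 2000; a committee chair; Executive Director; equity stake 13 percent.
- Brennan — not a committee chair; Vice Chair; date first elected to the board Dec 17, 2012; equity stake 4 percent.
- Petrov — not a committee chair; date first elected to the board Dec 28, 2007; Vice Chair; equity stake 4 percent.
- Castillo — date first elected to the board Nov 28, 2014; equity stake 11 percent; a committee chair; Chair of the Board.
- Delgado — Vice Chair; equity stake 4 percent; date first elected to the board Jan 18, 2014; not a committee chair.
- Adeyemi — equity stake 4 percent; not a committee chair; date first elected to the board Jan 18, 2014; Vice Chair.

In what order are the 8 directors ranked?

By board role: Castillo (Chair of the Board); then Petrov, Brennan, Adeyemi and Delgado (Vice Chair); then Farouk (Lead Independent Director); then Salazar (Executive Director); then Marchetti (Non-Executive Director).
Petrov, Brennan, Adeyemi and Delgado are each not a committee chair, so the next rule applies.
Petrov, Brennan, Adeyemi and Delgado all have equity stake 4 percent, so the next rule applies.
Among Petrov, Brennan, Adeyemi and Delgado, by date first elected to the board (earlier first): Petrov (Dec 28, 2007) before Brennan (Dec 17, 2012) before Adeyemi and Delgado (Jan 18, 2014).
Among Adeyemi and Delgado, alphabetically by surname: Adeyemi before Delgado.
Full order: Castillo, Petrov, Brennan, Adeyemi, Delgado, Farouk, Salazar, Marchetti.

Castillo, Petrov, Brennan, Adeyemi, Delgado, Farouk, Salazar, Marchetti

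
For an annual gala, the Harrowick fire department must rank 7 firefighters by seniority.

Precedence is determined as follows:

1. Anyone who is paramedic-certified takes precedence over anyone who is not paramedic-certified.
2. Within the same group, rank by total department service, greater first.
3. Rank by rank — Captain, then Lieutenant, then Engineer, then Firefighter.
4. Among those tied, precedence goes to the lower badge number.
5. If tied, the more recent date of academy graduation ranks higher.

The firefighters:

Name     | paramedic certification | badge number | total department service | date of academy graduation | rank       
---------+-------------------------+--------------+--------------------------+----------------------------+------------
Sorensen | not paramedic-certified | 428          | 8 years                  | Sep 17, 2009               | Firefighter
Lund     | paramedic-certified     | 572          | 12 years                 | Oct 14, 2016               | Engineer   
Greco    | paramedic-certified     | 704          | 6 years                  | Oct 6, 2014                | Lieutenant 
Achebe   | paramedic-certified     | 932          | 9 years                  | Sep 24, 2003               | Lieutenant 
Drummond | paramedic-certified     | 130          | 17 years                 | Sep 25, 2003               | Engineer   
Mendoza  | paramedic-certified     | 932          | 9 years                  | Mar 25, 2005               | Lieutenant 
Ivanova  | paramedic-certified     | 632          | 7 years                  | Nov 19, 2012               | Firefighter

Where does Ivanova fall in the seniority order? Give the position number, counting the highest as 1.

By the first rule: Drummond, Lund, Mendoza, Achebe, Ivanova and Greco (each paramedic-certified); then Sorensen (not paramedic-certified).
Among Drummond, Lund, Mendoza, Achebe, Ivanova and Greco, by total department service (higher first): Drummond (17 years) before Lund (12 years) before Mendoza and Achebe (9 years) before Ivanova (7 years) before Greco (6 years).
Mendoza and Achebe are each Lieutenant, so the next rule applies.
Mendoza and Achebe both have badge number 932, so the next rule applies.
Among Mendoza and Achebe, by date of academy graduation (later first): Mendoza (Mar 25, 2005) before Achebe (Sep 24, 2003).
Order: Drummond, Lund, Mendoza, Achebe, Ivanova, Greco, Sorensen. So position 5.

5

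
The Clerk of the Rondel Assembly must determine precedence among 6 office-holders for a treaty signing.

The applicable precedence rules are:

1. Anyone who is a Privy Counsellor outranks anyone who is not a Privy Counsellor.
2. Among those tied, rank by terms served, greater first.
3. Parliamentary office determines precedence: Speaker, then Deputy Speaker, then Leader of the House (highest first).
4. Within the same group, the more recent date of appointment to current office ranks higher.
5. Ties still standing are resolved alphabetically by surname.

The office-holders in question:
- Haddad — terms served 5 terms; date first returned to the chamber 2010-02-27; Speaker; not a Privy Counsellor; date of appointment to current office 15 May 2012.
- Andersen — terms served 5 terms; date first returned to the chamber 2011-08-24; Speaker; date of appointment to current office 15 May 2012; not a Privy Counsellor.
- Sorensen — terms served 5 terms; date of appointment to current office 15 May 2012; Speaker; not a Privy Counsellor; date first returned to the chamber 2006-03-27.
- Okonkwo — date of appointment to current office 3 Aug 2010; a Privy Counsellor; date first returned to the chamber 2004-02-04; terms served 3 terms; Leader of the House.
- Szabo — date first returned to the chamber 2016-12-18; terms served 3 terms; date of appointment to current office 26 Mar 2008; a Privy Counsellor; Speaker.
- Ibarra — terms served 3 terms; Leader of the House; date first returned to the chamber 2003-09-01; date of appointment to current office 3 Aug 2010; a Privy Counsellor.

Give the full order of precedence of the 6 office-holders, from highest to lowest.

Szabo, Ibarra, Okonkwo, Andersen, Haddad, Sorensen

By the first rule: Szabo, Ibarra and Okonkwo (each a Privy Counsellor); then Andersen, Haddad and Sorensen (each not a Privy Counsellor).
Szabo, Ibarra and Okonkwo all have terms served 3 terms, so the next rule applies.
Among Szabo, Ibarra and Okonkwo, by parliamentary office: Szabo (Speaker) before Ibarra and Okonkwo (Leader of the House).
Ibarra and Okonkwo both have date of appointment to current office 3 Aug 2010, so the next rule applies.
Among Ibarra and Okonkwo, alphabetically by surname: Ibarra before Okonkwo.
Andersen, Haddad and Sorensen all have terms served 5 terms, so the next rule applies.
Andersen, Haddad and Sorensen are each Speaker, so the next rule applies.
Andersen, Haddad and Sorensen all have date of appointment to current office 15 May 2012, so the next rule applies.
Among Andersen, Haddad and Sorensen, alphabetically by surname: Andersen before Haddad before Sorensen.
Full order: Szabo, Ibarra, Okonkwo, Andersen, Haddad, Sorensen.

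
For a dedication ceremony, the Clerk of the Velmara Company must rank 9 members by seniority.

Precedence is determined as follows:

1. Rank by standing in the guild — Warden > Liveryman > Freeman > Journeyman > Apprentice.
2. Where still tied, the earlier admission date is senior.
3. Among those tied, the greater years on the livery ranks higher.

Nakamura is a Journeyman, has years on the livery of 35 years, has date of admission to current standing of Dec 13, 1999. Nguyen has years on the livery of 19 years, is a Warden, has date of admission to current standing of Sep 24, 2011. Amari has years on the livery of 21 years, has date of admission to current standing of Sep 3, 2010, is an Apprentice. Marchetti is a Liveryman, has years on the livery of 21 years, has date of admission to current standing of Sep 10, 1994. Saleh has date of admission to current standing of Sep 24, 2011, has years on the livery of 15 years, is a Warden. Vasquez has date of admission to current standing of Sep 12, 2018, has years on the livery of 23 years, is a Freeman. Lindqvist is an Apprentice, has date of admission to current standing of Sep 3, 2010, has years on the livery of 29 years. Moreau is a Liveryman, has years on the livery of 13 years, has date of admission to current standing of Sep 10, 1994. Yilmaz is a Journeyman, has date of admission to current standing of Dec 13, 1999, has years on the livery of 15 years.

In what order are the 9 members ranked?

By standing in the guild: Nguyen and Saleh (Warden); then Marchetti and Moreau (Liveryman); then Vasquez (Freeman); then Nakamura and Yilmaz (Journeyman); then Lindqvist and Amari (Apprentice).
Nguyen and Saleh both have date of admission to current standing Sep 24, 2011, so the next rule applies.
Among Nguyen and Saleh, by years on the livery (higher first): Nguyen (19 years) before Saleh (15 years).
Marchetti and Moreau both have date of admission to current standing Sep 10, 1994, so the next rule applies.
Among Marchetti and Moreau, by years on the livery (higher first): Marchetti (21 years) before Moreau (13 years).
Nakamura and Yilmaz both have date of admission to current standing Dec 13, 1999, so the next rule applies.
Among Nakamura and Yilmaz, by years on the livery (higher first): Nakamura (35 years) before Yilmaz (15 years).
Lindqvist and Amari both have date of admission to current standing Sep 3, 2010, so the next rule applies.
Among Lindqvist and Amari, by years on the livery (higher first): Lindqvist (29 years) before Amari (21 years).
Full order: Nguyen, Saleh, Marchetti, Moreau, Vasquez, Nakamura, Yilmaz, Lindqvist, Amari.

Nguyen, Saleh, Marchetti, Moreau, Vasquez, Nakamura, Yilmaz, Lindqvist, Amari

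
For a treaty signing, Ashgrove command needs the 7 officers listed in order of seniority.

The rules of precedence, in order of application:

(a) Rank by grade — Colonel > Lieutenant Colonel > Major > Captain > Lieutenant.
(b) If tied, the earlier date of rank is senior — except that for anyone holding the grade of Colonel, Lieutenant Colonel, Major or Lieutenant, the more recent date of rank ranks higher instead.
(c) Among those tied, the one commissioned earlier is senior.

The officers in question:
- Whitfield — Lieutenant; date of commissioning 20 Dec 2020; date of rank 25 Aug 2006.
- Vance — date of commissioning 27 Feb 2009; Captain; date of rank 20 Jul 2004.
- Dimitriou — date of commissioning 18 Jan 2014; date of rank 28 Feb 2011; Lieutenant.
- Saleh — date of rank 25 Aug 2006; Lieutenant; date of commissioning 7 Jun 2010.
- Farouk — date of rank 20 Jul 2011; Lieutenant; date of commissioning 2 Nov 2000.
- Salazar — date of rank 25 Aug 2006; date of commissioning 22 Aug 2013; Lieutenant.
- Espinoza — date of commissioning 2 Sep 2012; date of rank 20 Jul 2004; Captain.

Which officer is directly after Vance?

By grade: Vance and Espinoza (Captain); then Farouk, Dimitriou, Saleh, Salazar and Whitfield (Lieutenant).
Vance and Espinoza both have date of rank 20 Jul 2004, so the next rule applies.
Among Vance and Espinoza, by date of commissioning (earlier first): Vance (27 Feb 2009) before Espinoza (2 Sep 2012).
Among Farouk, Dimitriou, Saleh, Salazar and Whitfield, by date of rank (later first) (reversed rule for this group): Farouk (20 Jul 2011) before Dimitriou (28 Feb 2011) before Saleh, Salazar and Whitfield (25 Aug 2006).
Among Saleh, Salazar and Whitfield, by date of commissioning (earlier first): Saleh (7 Jun 2010) before Salazar (22 Aug 2013) before Whitfield (20 Dec 2020).
Order: Vance, Espinoza, Farouk, Dimitriou, Saleh, Salazar, Whitfield.

Espinoza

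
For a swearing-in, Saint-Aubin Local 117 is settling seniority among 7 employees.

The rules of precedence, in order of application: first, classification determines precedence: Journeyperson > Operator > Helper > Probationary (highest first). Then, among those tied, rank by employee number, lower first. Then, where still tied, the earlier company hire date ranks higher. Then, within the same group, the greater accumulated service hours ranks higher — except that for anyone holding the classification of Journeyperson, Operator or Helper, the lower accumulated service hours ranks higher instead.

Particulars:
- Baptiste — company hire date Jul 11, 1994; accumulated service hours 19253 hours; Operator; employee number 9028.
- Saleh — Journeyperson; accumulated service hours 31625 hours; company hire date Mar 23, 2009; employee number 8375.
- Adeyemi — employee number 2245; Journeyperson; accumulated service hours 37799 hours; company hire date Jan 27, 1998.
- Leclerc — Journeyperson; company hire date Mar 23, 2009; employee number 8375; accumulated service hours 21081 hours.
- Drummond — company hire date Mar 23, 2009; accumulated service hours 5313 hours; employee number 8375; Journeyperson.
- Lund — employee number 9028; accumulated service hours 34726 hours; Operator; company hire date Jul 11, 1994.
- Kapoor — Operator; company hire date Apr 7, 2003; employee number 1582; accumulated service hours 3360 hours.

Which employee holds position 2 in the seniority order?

Drummond

By classification: Adeyemi, Drummond, Leclerc and Saleh (Journeyperson); then Kapoor, Baptiste and Lund (Operator).
Among Adeyemi, Drummond, Leclerc and Saleh, by employee number (lower first): Adeyemi (2245) before Drummond, Leclerc and Saleh (8375).
Drummond, Leclerc and Saleh all have company hire date Mar 23, 2009, so the next rule applies.
Among Drummond, Leclerc and Saleh, by accumulated service hours (lower first) (reversed rule for this group): Drummond (5313 hours) before Leclerc (21081 hours) before Saleh (31625 hours).
Among Kapoor, Baptiste and Lund, by employee number (lower first): Kapoor (1582) before Baptiste and Lund (9028).
Baptiste and Lund both have company hire date Jul 11, 1994, so the next rule applies.
Among Baptiste and Lund, by accumulated service hours (lower first) (reversed rule for this group): Baptiste (19253 hours) before Lund (34726 hours).
Order: Adeyemi, Drummond, Leclerc, Saleh, Kapoor, Baptiste, Lund.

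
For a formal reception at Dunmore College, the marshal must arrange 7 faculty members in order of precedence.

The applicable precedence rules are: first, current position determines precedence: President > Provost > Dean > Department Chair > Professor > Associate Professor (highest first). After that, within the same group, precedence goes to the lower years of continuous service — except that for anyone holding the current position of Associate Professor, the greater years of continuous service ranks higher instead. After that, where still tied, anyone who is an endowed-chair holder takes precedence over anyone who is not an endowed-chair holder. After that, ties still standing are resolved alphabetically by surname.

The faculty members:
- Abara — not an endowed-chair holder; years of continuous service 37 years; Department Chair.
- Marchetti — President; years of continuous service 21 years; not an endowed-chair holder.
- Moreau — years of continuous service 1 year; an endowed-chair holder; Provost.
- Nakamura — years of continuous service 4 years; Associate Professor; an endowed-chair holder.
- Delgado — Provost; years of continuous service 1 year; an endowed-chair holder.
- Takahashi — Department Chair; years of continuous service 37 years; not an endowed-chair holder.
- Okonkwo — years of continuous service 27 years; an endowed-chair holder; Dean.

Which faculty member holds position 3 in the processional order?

Moreau

By current position: Marchetti (President); then Delgado and Moreau (Provost); then Okonkwo (Dean); then Abara and Takahashi (Department Chair); then Nakamura (Associate Professor).
Delgado and Moreau both have years of continuous service 1 year, so the next rule applies.
Delgado and Moreau are each an endowed-chair holder, so the next rule applies.
Among Delgado and Moreau, alphabetically by surname: Delgado before Moreau.
Abara and Takahashi both have years of continuous service 37 years, so the next rule applies.
Abara and Takahashi are each not an endowed-chair holder, so the next rule applies.
Among Abara and Takahashi, alphabetically by surname: Abara before Takahashi.
Order: Marchetti, Delgado, Moreau, Okonkwo, Abara, Takahashi, Nakamura.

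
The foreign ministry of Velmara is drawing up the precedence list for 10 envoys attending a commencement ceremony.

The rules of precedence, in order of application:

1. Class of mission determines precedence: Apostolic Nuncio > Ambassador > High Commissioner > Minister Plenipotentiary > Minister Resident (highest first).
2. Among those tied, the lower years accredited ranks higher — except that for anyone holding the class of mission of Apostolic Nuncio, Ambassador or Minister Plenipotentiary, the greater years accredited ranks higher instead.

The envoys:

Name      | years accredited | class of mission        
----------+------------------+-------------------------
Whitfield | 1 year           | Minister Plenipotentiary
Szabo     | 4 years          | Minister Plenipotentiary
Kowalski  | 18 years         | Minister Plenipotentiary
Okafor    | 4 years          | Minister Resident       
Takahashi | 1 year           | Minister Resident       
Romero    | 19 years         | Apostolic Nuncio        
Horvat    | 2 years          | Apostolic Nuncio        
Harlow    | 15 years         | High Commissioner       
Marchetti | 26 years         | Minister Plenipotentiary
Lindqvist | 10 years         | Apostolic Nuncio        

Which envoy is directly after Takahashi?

By class of mission: Romero, Lindqvist and Horvat (Apostolic Nuncio); then Harlow (High Commissioner); then Marchetti, Kowalski, Szabo and Whitfield (Minister Plenipotentiary); then Takahashi and Okafor (Minister Resident).
Among Romero, Lindqvist and Horvat, by years accredited (higher first) (reversed rule for this group): Romero (19 years) before Lindqvist (10 years) before Horvat (2 years).
Among Marchetti, Kowalski, Szabo and Whitfield, by years accredited (higher first) (reversed rule for this group): Marchetti (26 years) before Kowalski (18 years) before Szabo (4 years) before Whitfield (1 year).
Among Takahashi and Okafor, by years accredited (lower first): Takahashi (1 year) before Okafor (4 years).
Order: Romero, Lindqvist, Horvat, Harlow, Marchetti, Kowalski, Szabo, Whitfield, Takahashi, Okafor.

Okafor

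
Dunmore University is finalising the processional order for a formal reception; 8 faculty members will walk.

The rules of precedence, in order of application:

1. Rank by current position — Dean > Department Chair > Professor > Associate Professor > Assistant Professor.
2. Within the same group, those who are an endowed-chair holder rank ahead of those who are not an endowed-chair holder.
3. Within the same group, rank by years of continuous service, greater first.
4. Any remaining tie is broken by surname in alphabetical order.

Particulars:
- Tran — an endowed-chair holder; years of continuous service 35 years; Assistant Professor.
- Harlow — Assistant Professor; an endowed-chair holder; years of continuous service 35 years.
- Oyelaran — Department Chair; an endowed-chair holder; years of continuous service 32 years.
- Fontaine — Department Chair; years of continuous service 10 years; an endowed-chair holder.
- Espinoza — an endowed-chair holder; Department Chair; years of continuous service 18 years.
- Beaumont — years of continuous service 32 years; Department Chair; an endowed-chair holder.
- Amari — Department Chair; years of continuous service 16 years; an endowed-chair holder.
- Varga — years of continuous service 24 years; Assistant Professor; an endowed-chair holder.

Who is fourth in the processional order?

By current position: Beaumont, Oyelaran, Espinoza, Amari and Fontaine (Department Chair); then Harlow, Tran and Varga (Assistant Professor).
Beaumont, Oyelaran, Espinoza, Amari and Fontaine are each an endowed-chair holder, so the next rule applies.
Among Beaumont, Oyelaran, Espinoza, Amari and Fontaine, by years of continuous service (higher first): Beaumont and Oyelaran (32 years) before Espinoza (18 years) before Amari (16 years) before Fontaine (10 years).
Among Beaumont and Oyelaran, alphabetically by surname: Beaumont before Oyelaran.
Harlow, Tran and Varga are each an endowed-chair holder, so the next rule applies.
Among Harlow, Tran and Varga, by years of continuous service (higher first): Harlow and Tran (35 years) before Varga (24 years).
Among Harlow and Tran, alphabetically by surname: Harlow before Tran.
Order: Beaumont, Oyelaran, Espinoza, Amari, Fontaine, Harlow, Tran, Varga.

Amari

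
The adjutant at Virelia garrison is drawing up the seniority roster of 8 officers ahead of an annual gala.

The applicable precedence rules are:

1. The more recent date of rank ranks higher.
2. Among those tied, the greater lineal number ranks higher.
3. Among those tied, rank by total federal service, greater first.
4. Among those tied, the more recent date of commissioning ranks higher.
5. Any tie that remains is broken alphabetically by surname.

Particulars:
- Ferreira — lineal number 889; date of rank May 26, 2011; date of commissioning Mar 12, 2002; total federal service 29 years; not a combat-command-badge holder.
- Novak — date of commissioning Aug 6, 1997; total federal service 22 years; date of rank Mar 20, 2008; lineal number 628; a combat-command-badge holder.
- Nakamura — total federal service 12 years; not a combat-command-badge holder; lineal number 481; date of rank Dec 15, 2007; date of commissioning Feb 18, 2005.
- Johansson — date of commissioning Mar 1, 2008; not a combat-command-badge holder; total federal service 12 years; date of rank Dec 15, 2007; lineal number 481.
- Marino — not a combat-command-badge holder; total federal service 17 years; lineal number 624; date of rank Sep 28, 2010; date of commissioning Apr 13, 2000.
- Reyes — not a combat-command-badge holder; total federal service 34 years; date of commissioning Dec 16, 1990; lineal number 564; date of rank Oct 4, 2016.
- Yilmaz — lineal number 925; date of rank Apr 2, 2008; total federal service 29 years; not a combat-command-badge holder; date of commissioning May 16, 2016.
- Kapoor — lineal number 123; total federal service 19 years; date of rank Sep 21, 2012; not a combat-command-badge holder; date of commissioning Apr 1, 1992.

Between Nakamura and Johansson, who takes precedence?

By date of rank (later first): Reyes (Oct 4, 2016); then Kapoor (Sep 21, 2012); then Ferreira (May 26, 2011); then Marino (Sep 28, 2010); then Yilmaz (Apr 2, 2008); then Novak (Mar 20, 2008); then Johansson and Nakamura (both Dec 15, 2007).
Johansson and Nakamura both have lineal number 481, so the next rule applies.
Johansson and Nakamura both have total federal service 12 years, so the next rule applies.
Among Johansson and Nakamura, by date of commissioning (later first): Johansson (Mar 1, 2008) before Nakamura (Feb 18, 2005).
So Johansson takes precedence.

Johansson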